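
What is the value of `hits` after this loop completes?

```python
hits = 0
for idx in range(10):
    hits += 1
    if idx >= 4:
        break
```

Loop breaks when idx reaches 4, hits is 5
`hits` takes the values: 0 → 1 → 2 → 3 → 4 → 5

Answer: 5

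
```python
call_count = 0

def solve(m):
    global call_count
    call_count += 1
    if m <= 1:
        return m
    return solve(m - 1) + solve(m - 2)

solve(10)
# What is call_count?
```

Calls(m) = 1 + Calls(m-1) + Calls(m-2); Calls(0)=Calls(1)=1. For m=10 this gives 177.

Answer: 177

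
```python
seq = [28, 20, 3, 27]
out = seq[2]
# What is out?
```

Trace:
`seq = [28, 20, 3, 27]` → seq = [28, 20, 3, 27]
`out = seq[2]` → out = 3
So out = 3

Answer: 3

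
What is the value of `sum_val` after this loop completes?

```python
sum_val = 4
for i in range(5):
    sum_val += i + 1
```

Start at 4, add 1 to 5 = 19
`sum_val` takes the values: 4 → 5 → 7 → 10 → 14 → 19

Answer: 19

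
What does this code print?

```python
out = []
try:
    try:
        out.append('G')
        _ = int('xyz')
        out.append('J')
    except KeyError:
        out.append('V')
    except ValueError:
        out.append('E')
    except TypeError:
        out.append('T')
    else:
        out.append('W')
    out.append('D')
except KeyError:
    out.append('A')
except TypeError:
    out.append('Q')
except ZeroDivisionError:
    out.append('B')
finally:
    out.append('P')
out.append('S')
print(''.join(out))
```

Execution trace: 'G' (inner try body) → 'E' (inner except ValueError) → 'D' (try body, no exception) → 'P' (finally) → 'S' (after the try/except). Output: GEDPS

Answer: GEDPS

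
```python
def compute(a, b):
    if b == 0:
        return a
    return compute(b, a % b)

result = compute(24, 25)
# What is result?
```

compute(24, 25) -> compute(25, 24) -> compute(24, 1) -> compute(1, 0) -> 1

Answer: 1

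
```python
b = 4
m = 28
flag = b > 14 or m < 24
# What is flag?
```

Trace:
`b = 4` → b = 4
`m = 28` → m = 28
`flag = b > 14 or m < 24` → flag = False
So flag = False

Answer: False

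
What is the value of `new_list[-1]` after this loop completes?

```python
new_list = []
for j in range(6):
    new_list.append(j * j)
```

Last element of squares 0 to 5
`new_list` takes the values: [] → [0] → [0, 1] → [0, 1, 4] → [0, 1, 4, 9] → [0, 1, 4, 9, 16] → [0, 1, 4, 9, 16, 25]
So `new_list[-1]` = 25

Answer: 25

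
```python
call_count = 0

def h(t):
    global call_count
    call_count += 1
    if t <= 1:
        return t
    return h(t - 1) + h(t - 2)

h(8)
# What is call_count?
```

Calls(t) = 1 + Calls(t-1) + Calls(t-2); Calls(0)=Calls(1)=1. For t=8 this gives 67.

Answer: 67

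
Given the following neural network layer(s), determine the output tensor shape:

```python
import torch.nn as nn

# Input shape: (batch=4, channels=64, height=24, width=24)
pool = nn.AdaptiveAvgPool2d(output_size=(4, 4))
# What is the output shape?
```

Input: (4, 64, 24, 24) -> Output: (4, 64, 4, 4)

Answer: (4, 64, 4, 4)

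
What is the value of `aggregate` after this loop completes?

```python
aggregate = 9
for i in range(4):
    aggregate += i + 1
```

Start at 9, add 1 to 4 = 19
`aggregate` takes the values: 9 → 10 → 12 → 15 → 19

Answer: 19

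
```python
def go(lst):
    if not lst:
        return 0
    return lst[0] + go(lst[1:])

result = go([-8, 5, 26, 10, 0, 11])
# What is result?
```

(-8) + 5 + 26 + 10 + 0 + 11 + 0 = 44

Answer: 44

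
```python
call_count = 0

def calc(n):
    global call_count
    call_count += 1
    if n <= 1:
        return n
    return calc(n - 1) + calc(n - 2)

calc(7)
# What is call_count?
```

Calls(n) = 1 + Calls(n-1) + Calls(n-2); Calls(0)=Calls(1)=1. For n=7 this gives 41.

Answer: 41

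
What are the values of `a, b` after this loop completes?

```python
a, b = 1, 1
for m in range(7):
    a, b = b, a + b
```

Fibonacci: after 7 iterations
`a, b` takes the values: (1, 1) → (1, 2) → (2, 3) → (3, 5) → (5, 8) → (8, 13) → (13, 21) → (21, 34)

Answer: 21, 34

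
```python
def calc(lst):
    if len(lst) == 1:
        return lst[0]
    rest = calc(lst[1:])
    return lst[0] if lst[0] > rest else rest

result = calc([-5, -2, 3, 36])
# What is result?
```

Recursive max over [-5, -2, 3, 36] = 36

Answer: 36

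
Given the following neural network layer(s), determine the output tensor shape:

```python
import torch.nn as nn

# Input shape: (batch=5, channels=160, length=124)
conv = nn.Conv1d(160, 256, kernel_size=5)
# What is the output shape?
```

Input: (5, 160, 124) -> Output: (5, 256, 120)

Answer: (5, 256, 120)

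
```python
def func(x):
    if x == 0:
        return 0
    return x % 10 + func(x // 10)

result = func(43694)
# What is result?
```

Sum of digits of 43694: 4 + 9 + 6 + 3 + 4 = 26

Answer: 26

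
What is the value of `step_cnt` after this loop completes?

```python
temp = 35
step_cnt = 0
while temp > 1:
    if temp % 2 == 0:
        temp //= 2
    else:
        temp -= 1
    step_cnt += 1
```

Steps to reduce 35 to 1
`step_cnt` takes the values: 0 → 1 → 2 → 3 → 4 → 5 → 6 → 7

Answer: 7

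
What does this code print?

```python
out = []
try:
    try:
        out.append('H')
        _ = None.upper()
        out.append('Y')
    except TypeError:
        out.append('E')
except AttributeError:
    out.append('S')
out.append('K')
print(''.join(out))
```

Execution trace: 'H' (try body) → 'S' (outer except AttributeError) → 'K' (after the try/except). Output: HSK

Answer: HSK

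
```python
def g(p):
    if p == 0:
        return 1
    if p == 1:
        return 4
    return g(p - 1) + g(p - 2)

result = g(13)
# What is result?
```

Build up from base cases: g(0)=1, g(1)=4, g(2)=5, g(3)=9, g(4)=14, g(5)=23, g(6)=37, ..., g(13)=1076

Answer: 1076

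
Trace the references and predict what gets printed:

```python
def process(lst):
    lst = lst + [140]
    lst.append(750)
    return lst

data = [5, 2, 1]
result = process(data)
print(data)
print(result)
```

Key concept: rebinding parameter vs mutation.
Step by step:
`data = [5, 2, 1]` → data = [5, 2, 1]
`result = process(data)` → result = [5, 2, 1, 140, 750]
`print(data)` → prints [5, 2, 1]
`print(result)` → prints [5, 2, 1, 140, 750]

Answer:
[5, 2, 1]
[5, 2, 1, 140, 750]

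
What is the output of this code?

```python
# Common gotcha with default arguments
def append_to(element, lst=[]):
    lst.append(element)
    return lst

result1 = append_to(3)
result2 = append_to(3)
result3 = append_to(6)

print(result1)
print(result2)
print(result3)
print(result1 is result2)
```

Key concept: mutable default argument gotcha.
Step by step:
`result1 = append_to(3)` → result1 = [3]
`result2 = append_to(3)` → result1 = [3, 3] (same object as result2); result2 = [3, 3] (same object as result1)
`result3 = append_to(6)` → result1 = [3, 3, 6] (same object as result2, result3); result2 = [3, 3, 6] (same object as result1, result3); result3 = [3, 3, 6] (same object as result1, result2)
`print(result1)` → prints [3, 3, 6]
`print(result2)` → prints [3, 3, 6]
`print(result3)` → prints [3, 3, 6]
`print(result1 is result2)` → prints True

Answer:
[3, 3, 6]
[3, 3, 6]
[3, 3, 6]
True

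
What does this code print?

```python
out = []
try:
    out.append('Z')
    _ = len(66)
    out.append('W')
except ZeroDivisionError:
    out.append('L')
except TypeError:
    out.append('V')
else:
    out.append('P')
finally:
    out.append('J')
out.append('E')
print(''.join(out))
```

Execution trace: 'Z' (try body) → 'V' (except TypeError) → 'J' (finally) → 'E' (after the try/except). Output: ZVJE

Answer: ZVJE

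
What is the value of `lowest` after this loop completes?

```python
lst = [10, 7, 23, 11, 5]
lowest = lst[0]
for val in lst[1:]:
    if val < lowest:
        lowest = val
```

Minimum of [10, 7, 23, 11, 5]
`lowest` takes the values: 10 → 7 → 5

Answer: 5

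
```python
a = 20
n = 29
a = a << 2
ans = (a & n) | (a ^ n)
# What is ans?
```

Trace:
`a = 20` → a = 20
`n = 29` → n = 29
`a = a << 2` → a = 80
`ans = (a & n) | (a ^ n)` → ans = 93
So ans = 93

Answer: 93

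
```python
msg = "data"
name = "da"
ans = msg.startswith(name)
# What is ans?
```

Trace:
`msg = "data"` → msg = 'data'
`name = "da"` → name = 'da'
`ans = msg.startswith(name)` → ans = True
So ans = True

Answer: True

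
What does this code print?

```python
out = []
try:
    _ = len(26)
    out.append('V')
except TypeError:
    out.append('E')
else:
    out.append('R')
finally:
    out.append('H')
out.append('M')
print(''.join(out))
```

Execution trace: 'E' (except TypeError) → 'H' (finally) → 'M' (after the try/except). Output: EHM

Answer: EHM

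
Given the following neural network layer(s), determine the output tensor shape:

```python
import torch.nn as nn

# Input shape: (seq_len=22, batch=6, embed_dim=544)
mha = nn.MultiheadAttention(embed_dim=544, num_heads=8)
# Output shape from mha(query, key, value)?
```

Input: (22, 6, 544) -> Output: (22, 6, 544)

Answer: (22, 6, 544)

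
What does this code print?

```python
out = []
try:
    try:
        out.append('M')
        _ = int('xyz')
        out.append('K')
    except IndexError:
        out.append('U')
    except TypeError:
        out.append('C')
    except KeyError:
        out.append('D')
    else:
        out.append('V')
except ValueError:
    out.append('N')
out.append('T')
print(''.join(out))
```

Execution trace: 'M' (inner try body) → 'N' (outer except ValueError) → 'T' (after the try/except). Output: MNT

Answer: MNT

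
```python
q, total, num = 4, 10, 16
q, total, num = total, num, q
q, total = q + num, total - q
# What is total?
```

Trace:
`q, total, num = 4, 10, 16` → q = 4; total = 10; num = 16
`q, total, num = total, num, q` → q = 10; total = 16; num = 4
`q, total = q + num, total - q` → q = 14; total = 6
So total = 6

Answer: 6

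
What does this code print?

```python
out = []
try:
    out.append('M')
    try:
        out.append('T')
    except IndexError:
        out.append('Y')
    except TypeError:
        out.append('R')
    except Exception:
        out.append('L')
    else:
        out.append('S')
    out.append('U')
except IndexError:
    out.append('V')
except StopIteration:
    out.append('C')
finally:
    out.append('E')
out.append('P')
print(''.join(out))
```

Execution trace: 'M' (try body) → 'T' (inner try body, no exception) → 'S' (inner else) → 'U' (try body, no exception) → 'E' (finally) → 'P' (after the try/except). Output: MTSUEP

Answer: MTSUEP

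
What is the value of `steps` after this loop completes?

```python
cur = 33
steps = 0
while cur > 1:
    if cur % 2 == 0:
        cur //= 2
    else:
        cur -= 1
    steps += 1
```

Steps to reduce 33 to 1
`steps` takes the values: 0 → 1 → 2 → 3 → 4 → 5 → 6

Answer: 6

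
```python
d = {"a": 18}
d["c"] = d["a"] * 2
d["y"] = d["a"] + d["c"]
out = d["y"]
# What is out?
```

Trace:
`d = {"a": 18}` → d = {'a': 18}
`d["c"] = d["a"] * 2` → d = {'a': 18, 'c': 36}
`d["y"] = d["a"] + d["c"]` → d = {'a': 18, 'c': 36, 'y': 54}
`out = d["y"]` → out = 54
So out = 54

Answer: 54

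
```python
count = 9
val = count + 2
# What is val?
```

Trace:
`count = 9` → count = 9
`val = count + 2` → val = 11
So val = 11

Answer: 11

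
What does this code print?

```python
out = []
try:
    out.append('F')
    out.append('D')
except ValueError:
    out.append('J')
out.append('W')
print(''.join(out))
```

Execution trace: 'F' (try body) → 'D' (try body, no exception) → 'W' (after the try/except). Output: FDW

Answer: FDW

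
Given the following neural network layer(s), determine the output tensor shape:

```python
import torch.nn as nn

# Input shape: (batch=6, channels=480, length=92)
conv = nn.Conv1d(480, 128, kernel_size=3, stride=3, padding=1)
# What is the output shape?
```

Input: (6, 480, 92) -> Output: (6, 128, 31)

Answer: (6, 128, 31)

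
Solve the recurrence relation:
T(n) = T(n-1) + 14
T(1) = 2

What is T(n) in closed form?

Unrolling: T(n) = T(1) + 14·(n-1) = 2 + 14(n-1) = 14n - 12.

Answer: T(n) = 14n - 12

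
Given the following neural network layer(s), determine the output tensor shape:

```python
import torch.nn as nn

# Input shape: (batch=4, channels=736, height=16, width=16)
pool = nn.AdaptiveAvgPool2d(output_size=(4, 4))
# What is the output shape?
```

Input: (4, 736, 16, 16) -> Output: (4, 736, 4, 4)

Answer: (4, 736, 4, 4)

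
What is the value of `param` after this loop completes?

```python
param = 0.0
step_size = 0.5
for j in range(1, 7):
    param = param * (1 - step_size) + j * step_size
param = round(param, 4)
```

Moving average with lr=0.5
`param` takes the values: 0.0 → 0.5 → 1.25 → 2.125 → 3.0625 → 4.03125 → 5.015625 → 5.0156

Answer: 5.0156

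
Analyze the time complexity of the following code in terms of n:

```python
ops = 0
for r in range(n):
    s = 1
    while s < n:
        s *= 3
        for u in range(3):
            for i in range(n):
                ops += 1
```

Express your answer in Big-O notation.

Each loop level contributes: n × log n × 1 × n. Multiplying the contributions gives O(n^2 log n).

Answer: O(n^2 log n)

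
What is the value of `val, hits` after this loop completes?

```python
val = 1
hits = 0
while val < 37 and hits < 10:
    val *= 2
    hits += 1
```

Double until >= 37 or 10 iterations
`val, hits` takes the values: (1, 0) → (2, 0) → (2, 1) → (4, 1) → (4, 2) → (8, 2) → (8, 3) → (16, 3) → (16, 4) → (32, 4) → (32, 5) → (64, 5) → (64, 6)

Answer: 64, 6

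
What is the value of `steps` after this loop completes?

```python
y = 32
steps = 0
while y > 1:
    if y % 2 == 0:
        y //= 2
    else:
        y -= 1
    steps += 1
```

Steps to reduce 32 to 1
`steps` takes the values: 0 → 1 → 2 → 3 → 4 → 5

Answer: 5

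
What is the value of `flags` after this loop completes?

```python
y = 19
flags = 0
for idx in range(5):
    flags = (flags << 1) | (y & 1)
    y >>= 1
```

Reverse lowest 5 bits of 19
`flags` takes the values: 0 → 1 → 3 → 6 → 12 → 25

Answer: 25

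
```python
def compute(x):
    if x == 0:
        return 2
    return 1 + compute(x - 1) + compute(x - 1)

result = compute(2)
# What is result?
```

compute(x) = 1 + 2·compute(x-1), compute(0)=2. Closed form: (2+1)·2^2 - 1 = 11.

Answer: 11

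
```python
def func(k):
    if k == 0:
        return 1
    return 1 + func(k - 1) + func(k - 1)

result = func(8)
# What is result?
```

func(k) = 1 + 2·func(k-1), func(0)=1. Closed form: (1+1)·2^8 - 1 = 511.

Answer: 511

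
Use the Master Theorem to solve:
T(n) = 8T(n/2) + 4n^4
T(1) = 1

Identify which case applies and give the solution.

a=8, b=2, f(n)=4n^4. log_2(8) = 3. Since c=4 > 3 and the regularity condition holds (8(n/2)^4 = (8/2^4)n^4 with 8/2^4 < 1), Case 3 applies: T(n) = Θ(f(n)) = O(n^4).

Answer: O(n^4) - Case 3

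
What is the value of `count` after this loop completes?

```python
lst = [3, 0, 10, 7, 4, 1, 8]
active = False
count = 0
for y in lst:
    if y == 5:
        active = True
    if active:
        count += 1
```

Count elements after first 5 in [3, 0, 10, 7, 4, 1, 8]
`count` takes the values: 0

Answer: 0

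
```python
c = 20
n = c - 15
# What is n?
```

Trace:
`c = 20` → c = 20
`n = c - 15` → n = 5
So n = 5

Answer: 5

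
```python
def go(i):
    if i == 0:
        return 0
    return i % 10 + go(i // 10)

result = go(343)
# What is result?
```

Sum of digits of 343: 3 + 4 + 3 = 10

Answer: 10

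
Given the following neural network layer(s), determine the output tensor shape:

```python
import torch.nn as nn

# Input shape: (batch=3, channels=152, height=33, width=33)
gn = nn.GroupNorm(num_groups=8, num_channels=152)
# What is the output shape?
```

Input: (3, 152, 33, 33) -> Output: (3, 152, 33, 33)

Answer: (3, 152, 33, 33)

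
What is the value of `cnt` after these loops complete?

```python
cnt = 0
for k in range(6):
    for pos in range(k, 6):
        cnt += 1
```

Upper triangle: 6 + 5 + ... + 1
`cnt` takes the values: 0 → 1 → 2 → 3 → 4 → 5 → 6 → 7 → 8 → 9 → 10 → 11 → 12 → 13 → 14 → 15 → 16 → 17 → 18 → 19 → 20 → 21

Answer: 21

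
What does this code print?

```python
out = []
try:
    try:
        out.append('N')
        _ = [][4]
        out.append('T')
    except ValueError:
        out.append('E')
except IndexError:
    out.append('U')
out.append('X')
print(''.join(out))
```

Execution trace: 'N' (try body) → 'U' (outer except IndexError) → 'X' (after the try/except). Output: NUX

Answer: NUX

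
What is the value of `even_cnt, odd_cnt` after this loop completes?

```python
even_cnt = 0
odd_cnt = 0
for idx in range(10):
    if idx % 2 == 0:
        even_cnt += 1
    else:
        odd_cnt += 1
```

Count evens and odds in range(10)
`even_cnt, odd_cnt` takes the values: (0, 0) → (1, 0) → (1, 1) → (2, 1) → (2, 2) → (3, 2) → (3, 3) → (4, 3) → (4, 4) → (5, 4) → (5, 5)

Answer: 5, 5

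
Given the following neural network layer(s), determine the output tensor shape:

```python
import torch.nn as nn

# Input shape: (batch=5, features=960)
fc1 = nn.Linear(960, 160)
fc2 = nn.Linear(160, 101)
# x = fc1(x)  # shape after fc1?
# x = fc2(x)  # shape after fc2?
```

Input: (5, 960) -> after fc1: (5, 160) -> Output: (5, 101)

Answer: (5, 101)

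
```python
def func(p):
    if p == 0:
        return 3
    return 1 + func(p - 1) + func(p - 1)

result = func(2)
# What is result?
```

func(p) = 1 + 2·func(p-1), func(0)=3. Closed form: (3+1)·2^2 - 1 = 15.

Answer: 15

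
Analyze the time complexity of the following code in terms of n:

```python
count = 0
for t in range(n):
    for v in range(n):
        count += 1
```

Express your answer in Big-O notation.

Each loop level contributes: n × n. Multiplying the contributions gives O(n^2).

Answer: O(n^2)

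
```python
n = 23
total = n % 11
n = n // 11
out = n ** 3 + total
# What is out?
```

Trace:
`n = 23` → n = 23
`total = n % 11` → total = 1
`n = n // 11` → n = 2
`out = n ** 3 + total` → out = 9
So out = 9

Answer: 9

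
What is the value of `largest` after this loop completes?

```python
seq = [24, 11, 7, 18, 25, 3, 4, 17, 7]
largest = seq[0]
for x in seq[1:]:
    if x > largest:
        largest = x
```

Maximum of [24, 11, 7, 18, 25, 3, 4, 17, 7]
`largest` takes the values: 24 → 25

Answer: 25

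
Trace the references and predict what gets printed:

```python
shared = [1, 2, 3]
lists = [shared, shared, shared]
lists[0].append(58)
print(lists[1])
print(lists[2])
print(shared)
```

Key concept: list of same reference.
Step by step:
`shared = [1, 2, 3]` → shared = [1, 2, 3]
`lists = [shared, shared, shared]` → lists = [[1, 2, 3], [1, 2, 3], [1, 2, 3]]
`lists[0].append(58)` → shared = [1, 2, 3, 58]; lists = [[1, 2, 3, 58], [1, 2, 3, 58], [1, 2, 3, 58]]
`print(lists[1])` → prints [1, 2, 3, 58]
`print(lists[2])` → prints [1, 2, 3, 58]
`print(shared)` → prints [1, 2, 3, 58]

Answer:
[1, 2, 3, 58]
[1, 2, 3, 58]
[1, 2, 3, 58]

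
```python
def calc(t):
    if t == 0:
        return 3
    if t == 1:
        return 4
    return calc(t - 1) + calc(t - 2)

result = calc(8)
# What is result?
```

Build up from base cases: calc(0)=3, calc(1)=4, calc(2)=7, calc(3)=11, calc(4)=18, calc(5)=29, calc(6)=47, ..., calc(8)=123

Answer: 123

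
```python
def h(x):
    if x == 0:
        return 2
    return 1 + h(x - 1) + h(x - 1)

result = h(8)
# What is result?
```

h(x) = 1 + 2·h(x-1), h(0)=2. Closed form: (2+1)·2^8 - 1 = 767.

Answer: 767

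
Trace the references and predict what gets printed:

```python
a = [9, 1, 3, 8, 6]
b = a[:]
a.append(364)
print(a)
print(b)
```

Key concept: slice [:] creates copy.
Step by step:
`a = [9, 1, 3, 8, 6]` → a = [9, 1, 3, 8, 6]
`b = a[:]` → b = [9, 1, 3, 8, 6]
`a.append(364)` → a = [9, 1, 3, 8, 6, 364]
`print(a)` → prints [9, 1, 3, 8, 6, 364]
`print(b)` → prints [9, 1, 3, 8, 6]

Answer:
[9, 1, 3, 8, 6, 364]
[9, 1, 3, 8, 6]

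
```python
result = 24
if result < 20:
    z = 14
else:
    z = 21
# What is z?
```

Trace:
`result = 24` → result = 24
`if result < 20: ...` → result < 20 is False, take else branch → z = 21
So z = 21

Answer: 21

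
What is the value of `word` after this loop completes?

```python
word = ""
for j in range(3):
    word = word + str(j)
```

Concatenate digits 0 to 2
`word` takes the values: "" → "0" → "01" → "012"

Answer: "012"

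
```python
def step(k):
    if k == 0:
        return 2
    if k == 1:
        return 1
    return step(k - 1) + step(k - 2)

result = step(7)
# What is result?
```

Build up from base cases: step(0)=2, step(1)=1, step(2)=3, step(3)=4, step(4)=7, step(5)=11, step(6)=18, ..., step(7)=29

Answer: 29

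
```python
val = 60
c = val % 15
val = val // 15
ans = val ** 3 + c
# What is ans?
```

Trace:
`val = 60` → val = 60
`c = val % 15` → c = 0
`val = val // 15` → val = 4
`ans = val ** 3 + c` → ans = 64
So ans = 64

Answer: 64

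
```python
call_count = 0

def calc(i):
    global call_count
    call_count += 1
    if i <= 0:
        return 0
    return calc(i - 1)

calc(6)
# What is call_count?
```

Linear recursion stepping by 1: 7 calls from i=6 down to ≤0.

Answer: 7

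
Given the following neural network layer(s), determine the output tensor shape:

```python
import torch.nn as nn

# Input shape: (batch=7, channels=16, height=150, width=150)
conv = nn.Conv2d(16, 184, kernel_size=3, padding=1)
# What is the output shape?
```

Input: (7, 16, 150, 150) -> Output: (7, 184, 150, 150)

Answer: (7, 184, 150, 150)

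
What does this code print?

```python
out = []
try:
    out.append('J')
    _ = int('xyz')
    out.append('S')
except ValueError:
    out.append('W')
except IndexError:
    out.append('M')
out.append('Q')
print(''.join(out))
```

Execution trace: 'J' (try body) → 'W' (except ValueError) → 'Q' (after the try/except). Output: JWQ

Answer: JWQ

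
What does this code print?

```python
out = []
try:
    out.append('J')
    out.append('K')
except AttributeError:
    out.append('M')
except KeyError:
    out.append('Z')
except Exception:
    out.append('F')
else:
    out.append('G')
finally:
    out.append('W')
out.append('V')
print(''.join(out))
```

Execution trace: 'J' (try body) → 'K' (try body, no exception) → 'G' (else) → 'W' (finally) → 'V' (after the try/except). Output: JKGWV

Answer: JKGWV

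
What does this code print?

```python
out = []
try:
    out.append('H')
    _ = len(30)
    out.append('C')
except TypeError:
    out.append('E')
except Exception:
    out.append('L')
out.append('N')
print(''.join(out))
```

Execution trace: 'H' (try body) → 'E' (except TypeError) → 'N' (after the try/except). Output: HEN

Answer: HEN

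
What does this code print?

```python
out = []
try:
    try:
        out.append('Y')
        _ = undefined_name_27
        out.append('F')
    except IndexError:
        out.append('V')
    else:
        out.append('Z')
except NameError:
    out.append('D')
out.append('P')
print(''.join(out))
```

Execution trace: 'Y' (try body) → 'D' (outer except NameError) → 'P' (after the try/except). Output: YDP

Answer: YDP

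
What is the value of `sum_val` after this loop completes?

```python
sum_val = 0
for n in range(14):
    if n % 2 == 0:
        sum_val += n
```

Sum of even numbers 0 to 13
`sum_val` takes the values: 0 → 2 → 6 → 12 → 20 → 30 → 42

Answer: 42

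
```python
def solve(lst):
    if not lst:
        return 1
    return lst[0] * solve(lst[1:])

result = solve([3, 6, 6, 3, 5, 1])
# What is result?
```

Product over [3, 6, 6, 3, 5, 1] = 3 * 6 * 6 * 3 * 5 * 1 = 1620

Answer: 1620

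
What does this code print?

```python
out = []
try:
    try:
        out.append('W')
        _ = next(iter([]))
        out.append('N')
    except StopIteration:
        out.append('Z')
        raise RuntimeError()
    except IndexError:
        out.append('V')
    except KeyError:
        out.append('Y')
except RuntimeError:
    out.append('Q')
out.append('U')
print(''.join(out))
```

Execution trace: 'W' (inner try body) → 'Z' (inner except StopIteration) → 'Q' (outer except RuntimeError) → 'U' (after the try/except). Output: WZQU

Answer: WZQU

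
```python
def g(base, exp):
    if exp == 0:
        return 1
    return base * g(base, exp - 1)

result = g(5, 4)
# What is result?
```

g(5, 4) = 5 * 5 * 5 * 5 = 625

Answer: 625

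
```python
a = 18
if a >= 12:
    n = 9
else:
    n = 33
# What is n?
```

Trace:
`a = 18` → a = 18
`if a >= 12: ...` → a >= 12 is True → n = 9
So n = 9

Answer: 9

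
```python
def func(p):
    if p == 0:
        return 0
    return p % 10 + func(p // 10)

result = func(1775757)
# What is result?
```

Sum of digits of 1775757: 7 + 5 + 7 + 5 + 7 + 7 + 1 = 39

Answer: 39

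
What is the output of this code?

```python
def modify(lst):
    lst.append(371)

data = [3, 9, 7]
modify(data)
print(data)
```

Key concept: function modifies passed list.
Step by step:
`data = [3, 9, 7]` → data = [3, 9, 7]
`modify(data)` → data = [3, 9, 7, 371]
`print(data)` → prints [3, 9, 7, 371]

Answer: [3, 9, 7, 371]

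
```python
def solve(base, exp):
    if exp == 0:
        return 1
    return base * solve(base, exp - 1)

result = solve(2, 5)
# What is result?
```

solve(2, 5) = 2 * 2 * 2 * 2 * 2 = 32

Answer: 32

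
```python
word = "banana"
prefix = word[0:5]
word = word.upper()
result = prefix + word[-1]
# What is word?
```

Trace:
`word = "banana"` → word = 'banana'
`prefix = word[0:5]` → prefix = 'banan'
`word = word.upper()` → word = 'BANANA'
`result = prefix + word[-1]` → result = 'bananA'
So word = 'BANANA'

Answer: 'BANANA'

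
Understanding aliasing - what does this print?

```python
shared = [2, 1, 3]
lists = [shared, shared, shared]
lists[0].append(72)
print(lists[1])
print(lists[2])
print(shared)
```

Key concept: list of same reference.
Step by step:
`shared = [2, 1, 3]` → shared = [2, 1, 3]
`lists = [shared, shared, shared]` → lists = [[2, 1, 3], [2, 1, 3], [2, 1, 3]]
`lists[0].append(72)` → shared = [2, 1, 3, 72]; lists = [[2, 1, 3, 72], [2, 1, 3, 72], [2, 1, 3, 72]]
`print(lists[1])` → prints [2, 1, 3, 72]
`print(lists[2])` → prints [2, 1, 3, 72]
`print(shared)` → prints [2, 1, 3, 72]

Answer:
[2, 1, 3, 72]
[2, 1, 3, 72]
[2, 1, 3, 72]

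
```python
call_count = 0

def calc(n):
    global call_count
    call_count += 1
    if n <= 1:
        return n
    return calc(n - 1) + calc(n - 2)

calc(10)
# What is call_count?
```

Calls(n) = 1 + Calls(n-1) + Calls(n-2); Calls(0)=Calls(1)=1. For n=10 this gives 177.

Answer: 177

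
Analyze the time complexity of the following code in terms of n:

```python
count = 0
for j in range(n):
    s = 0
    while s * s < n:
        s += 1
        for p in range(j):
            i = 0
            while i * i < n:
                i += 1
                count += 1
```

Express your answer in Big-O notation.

Each loop level contributes: n × √n × n × √n. Multiplying the contributions gives O(n^3).

Answer: O(n^3)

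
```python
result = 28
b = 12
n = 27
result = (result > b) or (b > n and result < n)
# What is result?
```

Trace:
`result = 28` → result = 28
`b = 12` → b = 12
`n = 27` → n = 27
`result = (result > b) or (b > n and result < n)` → result = True
So result = True

Answer: True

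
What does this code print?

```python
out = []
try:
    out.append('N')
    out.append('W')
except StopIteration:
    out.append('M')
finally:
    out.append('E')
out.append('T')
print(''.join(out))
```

Execution trace: 'N' (try body) → 'W' (try body, no exception) → 'E' (finally) → 'T' (after the try/except). Output: NWET

Answer: NWET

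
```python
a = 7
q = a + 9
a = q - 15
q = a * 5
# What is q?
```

Trace:
`a = 7` → a = 7
`q = a + 9` → q = 16
`a = q - 15` → a = 1
`q = a * 5` → q = 5
So q = 5

Answer: 5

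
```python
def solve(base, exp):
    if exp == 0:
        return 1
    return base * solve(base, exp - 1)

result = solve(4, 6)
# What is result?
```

solve(4, 6) = 4 * 4 * 4 * 4 * 4 * 4 = 4096

Answer: 4096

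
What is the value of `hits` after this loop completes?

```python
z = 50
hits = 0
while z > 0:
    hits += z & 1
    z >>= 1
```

Count set bits in 50 (binary: 0b110010)
`hits` takes the values: 0 → 1 → 2 → 3

Answer: 3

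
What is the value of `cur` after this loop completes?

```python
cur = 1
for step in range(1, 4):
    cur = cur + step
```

Start at 1, add 1 through 3
`cur` takes the values: 1 → 2 → 4 → 7

Answer: 7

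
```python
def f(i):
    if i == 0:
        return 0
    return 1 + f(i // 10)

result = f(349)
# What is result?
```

Count of digits of 349: 3

Answer: 3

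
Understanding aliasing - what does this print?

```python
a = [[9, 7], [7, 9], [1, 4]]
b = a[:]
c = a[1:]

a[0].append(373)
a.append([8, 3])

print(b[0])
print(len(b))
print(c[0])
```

Key concept: slice with nested mutation.
Step by step:
`a = [[9, 7], [7, 9], [1, 4]]` → a = [[9, 7], [7, 9], [1, 4]]
`b = a[:]` → b = [[9, 7], [7, 9], [1, 4]]
`c = a[1:]` → c = [[7, 9], [1, 4]]
`a[0].append(373)` → a = [[9, 7, 373], [7, 9], [1, 4]]; b = [[9, 7, 373], [7, 9], [1, 4]]
`a.append([8, 3])` → a = [[9, 7, 373], [7, 9], [1, 4], [8, 3]]
`print(b[0])` → prints [9, 7, 373]
`print(len(b))` → prints 3
`print(c[0])` → prints [7, 9]

Answer:
[9, 7, 373]
3
[7, 9]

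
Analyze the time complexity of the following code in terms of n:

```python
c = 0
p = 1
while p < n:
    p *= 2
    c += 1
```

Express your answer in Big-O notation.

Each loop level contributes: log n. Multiplying the contributions gives O(log n).

Answer: O(log n)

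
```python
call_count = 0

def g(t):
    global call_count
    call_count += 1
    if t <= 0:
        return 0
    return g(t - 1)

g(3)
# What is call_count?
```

Linear recursion stepping by 1: 4 calls from t=3 down to ≤0.

Answer: 4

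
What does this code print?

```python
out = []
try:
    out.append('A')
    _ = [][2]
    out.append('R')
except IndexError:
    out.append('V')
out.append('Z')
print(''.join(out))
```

Execution trace: 'A' (try body) → 'V' (except IndexError) → 'Z' (after the try/except). Output: AVZ

Answer: AVZ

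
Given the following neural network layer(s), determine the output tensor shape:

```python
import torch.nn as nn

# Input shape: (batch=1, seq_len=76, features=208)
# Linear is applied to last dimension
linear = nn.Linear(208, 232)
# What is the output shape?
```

Input: (1, 76, 208) -> Output: (1, 76, 232)

Answer: (1, 76, 232)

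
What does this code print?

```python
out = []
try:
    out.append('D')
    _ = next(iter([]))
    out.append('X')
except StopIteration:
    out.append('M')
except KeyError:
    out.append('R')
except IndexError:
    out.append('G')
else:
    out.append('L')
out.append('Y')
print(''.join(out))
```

Execution trace: 'D' (try body) → 'M' (except StopIteration) → 'Y' (after the try/except). Output: DMY

Answer: DMY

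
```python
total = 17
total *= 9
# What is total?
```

Trace:
`total = 17` → total = 17
`total *= 9` → total = 153
So total = 153

Answer: 153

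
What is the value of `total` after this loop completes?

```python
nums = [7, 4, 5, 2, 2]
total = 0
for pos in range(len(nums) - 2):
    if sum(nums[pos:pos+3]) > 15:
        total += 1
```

Count windows with sum > 15
`total` takes the values: 0 → 1

Answer: 1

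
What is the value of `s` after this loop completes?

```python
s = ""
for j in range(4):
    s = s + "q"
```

Repeat 'q' 4 times
`s` takes the values: "" → "q" → "qq" → "qqq" → "qqqq"

Answer: "qqqq"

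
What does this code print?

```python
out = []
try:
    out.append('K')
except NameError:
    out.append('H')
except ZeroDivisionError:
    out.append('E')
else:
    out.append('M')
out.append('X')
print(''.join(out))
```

Execution trace: 'K' (try body, no exception) → 'M' (else) → 'X' (after the try/except). Output: KMX

Answer: KMX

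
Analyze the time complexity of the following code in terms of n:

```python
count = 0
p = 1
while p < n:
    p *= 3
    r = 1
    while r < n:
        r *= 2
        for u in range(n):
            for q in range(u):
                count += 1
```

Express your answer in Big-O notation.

Each loop level contributes: log n × log n × n × n. Multiplying the contributions gives O(n^2 log² n).

Answer: O(n^2 log² n)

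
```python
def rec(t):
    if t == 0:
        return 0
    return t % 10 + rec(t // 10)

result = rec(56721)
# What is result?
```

Sum of digits of 56721: 1 + 2 + 7 + 6 + 5 = 21

Answer: 21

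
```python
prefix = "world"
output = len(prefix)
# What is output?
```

Trace:
`prefix = "world"` → prefix = 'world'
`output = len(prefix)` → output = 5
So output = 5

Answer: 5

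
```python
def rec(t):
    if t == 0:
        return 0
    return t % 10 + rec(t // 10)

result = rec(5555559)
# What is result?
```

Sum of digits of 5555559: 9 + 5 + 5 + 5 + 5 + 5 + 5 = 39

Answer: 39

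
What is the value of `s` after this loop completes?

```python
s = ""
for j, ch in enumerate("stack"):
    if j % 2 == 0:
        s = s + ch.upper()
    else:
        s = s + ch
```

Uppercase even positions in 'stack'
`s` takes the values: "" → "S" → "St" → "StA" → "StAc" → "StAcK"

Answer: "StAcK"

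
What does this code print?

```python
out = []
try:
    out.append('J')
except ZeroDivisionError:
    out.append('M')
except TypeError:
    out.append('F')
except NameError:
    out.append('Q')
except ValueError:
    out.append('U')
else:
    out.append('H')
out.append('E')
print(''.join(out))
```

Execution trace: 'J' (try body, no exception) → 'H' (else) → 'E' (after the try/except). Output: JHE

Answer: JHE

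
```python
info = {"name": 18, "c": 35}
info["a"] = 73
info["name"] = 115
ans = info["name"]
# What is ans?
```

Trace:
`info = {"name": 18, "c": 35}` → info = {'name': 18, 'c': 35}
`info["a"] = 73` → info = {'name': 18, 'c': 35, 'a': 73}
`info["name"] = 115` → info = {'name': 115, 'c': 35, 'a': 73}
`ans = info["name"]` → ans = 115
So ans = 115

Answer: 115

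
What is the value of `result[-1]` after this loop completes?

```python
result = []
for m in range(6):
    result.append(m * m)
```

Last element of squares 0 to 5
`result` takes the values: [] → [0] → [0, 1] → [0, 1, 4] → [0, 1, 4, 9] → [0, 1, 4, 9, 16] → [0, 1, 4, 9, 16, 25]
So `result[-1]` = 25

Answer: 25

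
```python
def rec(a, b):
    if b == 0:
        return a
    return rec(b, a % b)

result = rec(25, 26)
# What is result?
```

rec(25, 26) -> rec(26, 25) -> rec(25, 1) -> rec(1, 0) -> 1

Answer: 1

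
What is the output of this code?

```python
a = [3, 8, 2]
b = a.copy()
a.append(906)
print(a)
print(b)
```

Key concept: list.copy() creates independent copy.
Step by step:
`a = [3, 8, 2]` → a = [3, 8, 2]
`b = a.copy()` → b = [3, 8, 2]
`a.append(906)` → a = [3, 8, 2, 906]
`print(a)` → prints [3, 8, 2, 906]
`print(b)` → prints [3, 8, 2]

Answer:
[3, 8, 2, 906]
[3, 8, 2]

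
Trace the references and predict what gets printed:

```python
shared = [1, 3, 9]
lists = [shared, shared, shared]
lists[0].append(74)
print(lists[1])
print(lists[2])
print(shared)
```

Key concept: list of same reference.
Step by step:
`shared = [1, 3, 9]` → shared = [1, 3, 9]
`lists = [shared, shared, shared]` → lists = [[1, 3, 9], [1, 3, 9], [1, 3, 9]]
`lists[0].append(74)` → shared = [1, 3, 9, 74]; lists = [[1, 3, 9, 74], [1, 3, 9, 74], [1, 3, 9, 74]]
`print(lists[1])` → prints [1, 3, 9, 74]
`print(lists[2])` → prints [1, 3, 9, 74]
`print(shared)` → prints [1, 3, 9, 74]

Answer:
[1, 3, 9, 74]
[1, 3, 9, 74]
[1, 3, 9, 74]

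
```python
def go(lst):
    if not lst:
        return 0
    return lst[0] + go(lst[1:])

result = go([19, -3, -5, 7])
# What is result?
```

19 + (-3) + (-5) + 7 + 0 = 18

Answer: 18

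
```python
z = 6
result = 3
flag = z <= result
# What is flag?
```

Trace:
`z = 6` → z = 6
`result = 3` → result = 3
`flag = z <= result` → flag = False
So flag = False

Answer: False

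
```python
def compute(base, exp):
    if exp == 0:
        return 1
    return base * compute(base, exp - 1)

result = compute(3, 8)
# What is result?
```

compute(3, 8) = 3 * 3 * 3 * 3 * 3 * 3 * 3 * 3 = 6561

Answer: 6561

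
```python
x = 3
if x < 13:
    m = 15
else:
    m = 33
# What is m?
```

Trace:
`x = 3` → x = 3
`if x < 13: ...` → x < 13 is True → m = 15
So m = 15

Answer: 15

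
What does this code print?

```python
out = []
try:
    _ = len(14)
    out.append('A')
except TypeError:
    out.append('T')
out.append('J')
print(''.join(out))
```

Execution trace: 'T' (except TypeError) → 'J' (after the try/except). Output: TJ

Answer: TJ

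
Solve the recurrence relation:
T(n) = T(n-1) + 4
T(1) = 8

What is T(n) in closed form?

Unrolling: T(n) = T(1) + 4·(n-1) = 8 + 4(n-1) = 4n + 4.

Answer: T(n) = 4n + 4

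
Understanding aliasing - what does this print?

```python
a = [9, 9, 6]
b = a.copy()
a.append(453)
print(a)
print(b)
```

Key concept: list.copy() creates independent copy.
Step by step:
`a = [9, 9, 6]` → a = [9, 9, 6]
`b = a.copy()` → b = [9, 9, 6]
`a.append(453)` → a = [9, 9, 6, 453]
`print(a)` → prints [9, 9, 6, 453]
`print(b)` → prints [9, 9, 6]

Answer:
[9, 9, 6, 453]
[9, 9, 6]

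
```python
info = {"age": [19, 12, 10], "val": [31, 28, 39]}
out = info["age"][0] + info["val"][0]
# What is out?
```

Trace:
`info = {"age": [19, 12, 10], "val": [31, 28, 39]}` → info = {'age': [19, 12, 10], 'val': [31, 28, 39]}
`out = info["age"][0] + info["val"][0]` → out = 50
So out = 50

Answer: 50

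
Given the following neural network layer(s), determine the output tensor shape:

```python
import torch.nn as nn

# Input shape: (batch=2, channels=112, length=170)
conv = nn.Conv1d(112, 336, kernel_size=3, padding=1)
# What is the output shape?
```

Input: (2, 112, 170) -> Output: (2, 336, 170)

Answer: (2, 336, 170)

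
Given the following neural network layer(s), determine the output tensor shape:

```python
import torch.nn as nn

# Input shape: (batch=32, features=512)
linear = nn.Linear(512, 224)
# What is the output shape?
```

Input: (32, 512) -> Output: (32, 224)

Answer: (32, 224)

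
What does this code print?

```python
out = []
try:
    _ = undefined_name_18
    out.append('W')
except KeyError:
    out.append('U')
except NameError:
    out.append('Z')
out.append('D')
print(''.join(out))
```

Execution trace: 'Z' (except NameError) → 'D' (after the try/except). Output: ZD

Answer: ZD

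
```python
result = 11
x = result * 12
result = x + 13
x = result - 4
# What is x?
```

Trace:
`result = 11` → result = 11
`x = result * 12` → x = 132
`result = x + 13` → result = 145
`x = result - 4` → x = 141
So x = 141

Answer: 141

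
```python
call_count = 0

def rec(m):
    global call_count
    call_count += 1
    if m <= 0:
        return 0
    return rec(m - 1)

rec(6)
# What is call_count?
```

Linear recursion stepping by 1: 7 calls from m=6 down to ≤0.

Answer: 7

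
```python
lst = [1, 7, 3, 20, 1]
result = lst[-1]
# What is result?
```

Trace:
`lst = [1, 7, 3, 20, 1]` → lst = [1, 7, 3, 20, 1]
`result = lst[-1]` → result = 1
So result = 1

Answer: 1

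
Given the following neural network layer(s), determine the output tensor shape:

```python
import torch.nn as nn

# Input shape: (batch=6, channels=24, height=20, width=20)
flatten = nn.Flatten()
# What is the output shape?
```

Input: (6, 24, 20, 20) -> Output: (6, 9600)

Answer: (6, 9600)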